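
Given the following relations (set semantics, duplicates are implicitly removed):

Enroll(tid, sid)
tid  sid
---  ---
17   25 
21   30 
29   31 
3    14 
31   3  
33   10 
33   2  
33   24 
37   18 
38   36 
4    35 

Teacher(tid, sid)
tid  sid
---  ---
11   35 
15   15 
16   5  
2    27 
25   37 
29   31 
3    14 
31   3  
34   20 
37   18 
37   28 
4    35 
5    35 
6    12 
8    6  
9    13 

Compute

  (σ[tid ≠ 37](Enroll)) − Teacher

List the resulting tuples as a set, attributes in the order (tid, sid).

Filtering on tid ≠ 37 leaves {(17, 25), (21, 30), (29, 31), (3, 14), (31, 3), (33, 10), (33, 2), (33, 24), (38, 36), (4, 35)}.
Difference: {(17, 25), (21, 30), (29, 31), (3, 14), (31, 3), (33, 10), (33, 2), (33, 24), (38, 36), (4, 35)} with {(11, 35), (15, 15), (16, 5), (2, 27), (25, 37), (29, 31), (3, 14), (31, 3), (34, 20), (37, 18), (37, 28), (4, 35), (5, 35), (6, 12), (8, 6), (9, 13)} → {(17, 25), (21, 30), (33, 10), (33, 2), (33, 24), (38, 36)}

{(17, 25), (21, 30), (33, 10), (33, 2), (33, 24), (38, 36)}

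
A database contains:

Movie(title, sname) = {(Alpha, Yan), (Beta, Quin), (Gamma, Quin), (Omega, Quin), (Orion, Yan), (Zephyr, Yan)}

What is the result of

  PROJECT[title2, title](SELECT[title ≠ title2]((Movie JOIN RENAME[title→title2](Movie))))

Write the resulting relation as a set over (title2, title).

{(Alpha, Orion), (Alpha, Zephyr), (Beta, Gamma), (Beta, Omega), (Gamma, Beta), (Gamma, Omega), (Omega, Beta), (Omega, Gamma), (Orion, Alpha), (Orion, Zephyr), (Zephyr, Alpha), (Zephyr, Orion)}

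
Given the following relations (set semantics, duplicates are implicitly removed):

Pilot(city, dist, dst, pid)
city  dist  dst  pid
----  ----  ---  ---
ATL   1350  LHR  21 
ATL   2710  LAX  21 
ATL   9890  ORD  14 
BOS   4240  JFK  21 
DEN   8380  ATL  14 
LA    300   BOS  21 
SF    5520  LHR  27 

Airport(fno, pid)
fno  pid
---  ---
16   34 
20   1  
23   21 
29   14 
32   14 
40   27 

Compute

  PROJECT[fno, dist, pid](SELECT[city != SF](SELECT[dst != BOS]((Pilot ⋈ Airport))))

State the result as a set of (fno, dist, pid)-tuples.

{(23, 1350, 21), (23, 2710, 21), (23, 4240, 21), (29, 8380, 14), (29, 9890, 14), (32, 8380, 14), (32, 9890, 14)}

Pilot ⋈ Airport (natural join on pid): {(ATL, 1350, LHR, 21, 23), (ATL, 2710, LAX, 21, 23), (ATL, 9890, ORD, 14, 29), (ATL, 9890, ORD, 14, 32), (BOS, 4240, JFK, 21, 23), (DEN, 8380, ATL, 14, 29), (DEN, 8380, ATL, 14, 32), (LA, 300, BOS, 21, 23), (SF, 5520, LHR, 27, 40)}
Selection dst != BOS: {(ATL, 1350, LHR, 21, 23), (ATL, 2710, LAX, 21, 23), (ATL, 9890, ORD, 14, 29), (ATL, 9890, ORD, 14, 32), (BOS, 4240, JFK, 21, 23), (DEN, 8380, ATL, 14, 29), (DEN, 8380, ATL, 14, 32), (SF, 5520, LHR, 27, 40)}
Selection city != SF: {(ATL, 1350, LHR, 21, 23), (ATL, 2710, LAX, 21, 23), (ATL, 9890, ORD, 14, 29), (ATL, 9890, ORD, 14, 32), (BOS, 4240, JFK, 21, 23), (DEN, 8380, ATL, 14, 29), (DEN, 8380, ATL, 14, 32)}
Keep only column(s) fno, dist, pid: {(23, 1350, 21), (23, 2710, 21), (23, 4240, 21), (29, 8380, 14), (29, 9890, 14), (32, 8380, 14), (32, 9890, 14)}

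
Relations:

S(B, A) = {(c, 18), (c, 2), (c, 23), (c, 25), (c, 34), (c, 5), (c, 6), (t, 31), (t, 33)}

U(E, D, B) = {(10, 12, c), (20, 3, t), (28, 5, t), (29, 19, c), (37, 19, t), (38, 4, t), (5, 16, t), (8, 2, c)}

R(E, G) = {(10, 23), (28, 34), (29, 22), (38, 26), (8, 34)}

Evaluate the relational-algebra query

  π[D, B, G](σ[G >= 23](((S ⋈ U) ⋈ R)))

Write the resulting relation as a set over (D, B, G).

Natural join on B: {(c, 18, 10, 12), (c, 18, 29, 19), (c, 18, 8, 2), (c, 2, 10, 12), (c, 2, 29, 19), (c, 2, 8, 2), (c, 23, 10, 12), (c, 23, 29, 19), (c, 23, 8, 2), (c, 25, 10, 12), (c, 25, 29, 19), (c, 25, 8, 2), (c, 34, 10, 12), (c, 34, 29, 19), (c, 34, 8, 2), (c, 5, 10, 12), (c, 5, 29, 19), (c, 5, 8, 2), (c, 6, 10, 12), (c, 6, 29, 19), (c, 6, 8, 2), (t, 31, 20, 3), (t, 31, 28, 5), (t, 31, 37, 19), (t, 31, 38, 4), (t, 31, 5, 16), (t, 33, 20, 3), (t, 33, 28, 5), (t, 33, 37, 19), (t, 33, 38, 4), (t, 33, 5, 16)}
Natural join on E: {(c, 18, 10, 12, 23), (c, 18, 29, 19, 22), (c, 18, 8, 2, 34), (c, 2, 10, 12, 23), (c, 2, 29, 19, 22), (c, 2, 8, 2, 34), (c, 23, 10, 12, 23), (c, 23, 29, 19, 22), (c, 23, 8, 2, 34), (c, 25, 10, 12, 23), (c, 25, 29, 19, 22), (c, 25, 8, 2, 34), (c, 34, 10, 12, 23), (c, 34, 29, 19, 22), (c, 34, 8, 2, 34), (c, 5, 10, 12, 23), (c, 5, 29, 19, 22), (c, 5, 8, 2, 34), (c, 6, 10, 12, 23), (c, 6, 29, 19, 22), (c, 6, 8, 2, 34), (t, 31, 28, 5, 34), (t, 31, 38, 4, 26), (t, 33, 28, 5, 34), (t, 33, 38, 4, 26)}
Apply σ_{G >= 23}; surviving tuples: {(c, 18, 10, 12, 23), (c, 18, 8, 2, 34), (c, 2, 10, 12, 23), (c, 2, 8, 2, 34), (c, 23, 10, 12, 23), (c, 23, 8, 2, 34), (c, 25, 10, 12, 23), (c, 25, 8, 2, 34), (c, 34, 10, 12, 23), (c, 34, 8, 2, 34), (c, 5, 10, 12, 23), (c, 5, 8, 2, 34), (c, 6, 10, 12, 23), (c, 6, 8, 2, 34), (t, 31, 28, 5, 34), (t, 31, 38, 4, 26), (t, 33, 28, 5, 34), (t, 33, 38, 4, 26)}
π_{D, B, G} gives {(12, c, 23), (2, c, 34), (4, t, 26), (5, t, 34)} (14 duplicate(s) eliminated).

{(12, c, 23), (2, c, 34), (4, t, 26), (5, t, 34)}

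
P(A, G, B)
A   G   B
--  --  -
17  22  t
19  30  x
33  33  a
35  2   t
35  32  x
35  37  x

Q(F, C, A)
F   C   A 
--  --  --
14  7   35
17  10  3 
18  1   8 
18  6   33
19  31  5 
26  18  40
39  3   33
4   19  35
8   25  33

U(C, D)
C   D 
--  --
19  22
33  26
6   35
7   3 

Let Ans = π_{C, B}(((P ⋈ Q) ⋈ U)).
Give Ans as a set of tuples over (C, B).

{(19, t), (19, x), (6, a), (7, t), (7, x)}

Joining P and Q on A yields {(33, 33, a, 18, 6), (33, 33, a, 39, 3), (33, 33, a, 8, 25), (35, 2, t, 14, 7), (35, 2, t, 4, 19), (35, 32, x, 14, 7), (35, 32, x, 4, 19), (35, 37, x, 14, 7), (35, 37, x, 4, 19)}.
Joining (P ⋈ Q) and U on C yields {(33, 33, a, 18, 6, 35), (35, 2, t, 14, 7, 3), (35, 2, t, 4, 19, 22), (35, 32, x, 14, 7, 3), (35, 32, x, 4, 19, 22), (35, 37, x, 14, 7, 3), (35, 37, x, 4, 19, 22)}.
Projecting to C, B (2 duplicate(s) eliminated): {(19, t), (19, x), (6, a), (7, t), (7, x)}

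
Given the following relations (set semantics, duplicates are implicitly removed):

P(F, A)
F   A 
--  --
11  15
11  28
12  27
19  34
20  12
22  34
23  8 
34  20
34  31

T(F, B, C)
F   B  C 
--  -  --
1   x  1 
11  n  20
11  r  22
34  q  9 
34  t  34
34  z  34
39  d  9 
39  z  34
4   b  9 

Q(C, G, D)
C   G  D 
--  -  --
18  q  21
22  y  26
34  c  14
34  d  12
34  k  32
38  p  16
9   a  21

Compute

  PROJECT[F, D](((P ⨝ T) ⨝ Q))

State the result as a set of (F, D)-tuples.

Natural join on F: {(11, 15, n, 20), (11, 15, r, 22), (11, 28, n, 20), (11, 28, r, 22), (34, 20, q, 9), (34, 20, t, 34), (34, 20, z, 34), (34, 31, q, 9), (34, 31, t, 34), (34, 31, z, 34)}
Natural join on C: {(11, 15, r, 22, y, 26), (11, 28, r, 22, y, 26), (34, 20, q, 9, a, 21), (34, 20, t, 34, c, 14), (34, 20, t, 34, d, 12), (34, 20, t, 34, k, 32), (34, 20, z, 34, c, 14), (34, 20, z, 34, d, 12), (34, 20, z, 34, k, 32), (34, 31, q, 9, a, 21), (34, 31, t, 34, c, 14), (34, 31, t, 34, d, 12), (34, 31, t, 34, k, 32), (34, 31, z, 34, c, 14), (34, 31, z, 34, d, 12), (34, 31, z, 34, k, 32)}
Projecting to F, D (11 duplicate(s) eliminated): {(11, 26), (34, 12), (34, 14), (34, 21), (34, 32)}

{(11, 26), (34, 12), (34, 14), (34, 21), (34, 32)}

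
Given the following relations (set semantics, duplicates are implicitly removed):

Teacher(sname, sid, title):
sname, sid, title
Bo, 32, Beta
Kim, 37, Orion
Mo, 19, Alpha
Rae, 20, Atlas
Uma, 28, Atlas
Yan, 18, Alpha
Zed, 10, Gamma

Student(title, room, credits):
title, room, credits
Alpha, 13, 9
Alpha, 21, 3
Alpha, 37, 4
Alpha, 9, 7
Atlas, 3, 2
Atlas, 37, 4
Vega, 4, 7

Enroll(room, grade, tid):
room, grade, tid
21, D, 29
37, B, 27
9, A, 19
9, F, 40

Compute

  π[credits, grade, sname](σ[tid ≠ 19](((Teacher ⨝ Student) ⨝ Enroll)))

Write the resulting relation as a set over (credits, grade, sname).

Joining Teacher and Student on title yields {(Mo, 19, Alpha, 13, 9), (Mo, 19, Alpha, 21, 3), (Mo, 19, Alpha, 37, 4), (Mo, 19, Alpha, 9, 7), (Rae, 20, Atlas, 3, 2), (Rae, 20, Atlas, 37, 4), (Uma, 28, Atlas, 3, 2), (Uma, 28, Atlas, 37, 4), (Yan, 18, Alpha, 13, 9), (Yan, 18, Alpha, 21, 3), (Yan, 18, Alpha, 37, 4), (Yan, 18, Alpha, 9, 7)}.
Joining (Teacher ⨝ Student) and Enroll on room yields {(Mo, 19, Alpha, 21, 3, D, 29), (Mo, 19, Alpha, 37, 4, B, 27), (Mo, 19, Alpha, 9, 7, A, 19), (Mo, 19, Alpha, 9, 7, F, 40), (Rae, 20, Atlas, 37, 4, B, 27), (Uma, 28, Atlas, 37, 4, B, 27), (Yan, 18, Alpha, 21, 3, D, 29), (Yan, 18, Alpha, 37, 4, B, 27), (Yan, 18, Alpha, 9, 7, A, 19), (Yan, 18, Alpha, 9, 7, F, 40)}.
Filtering on tid ≠ 19 leaves {(Mo, 19, Alpha, 21, 3, D, 29), (Mo, 19, Alpha, 37, 4, B, 27), (Mo, 19, Alpha, 9, 7, F, 40), (Rae, 20, Atlas, 37, 4, B, 27), (Uma, 28, Atlas, 37, 4, B, 27), (Yan, 18, Alpha, 21, 3, D, 29), (Yan, 18, Alpha, 37, 4, B, 27), (Yan, 18, Alpha, 9, 7, F, 40)}.
Keep only column(s) credits, grade, sname: {(3, D, Mo), (3, D, Yan), (4, B, Mo), (4, B, Rae), (4, B, Uma), (4, B, Yan), (7, F, Mo), (7, F, Yan)}

{(3, D, Mo), (3, D, Yan), (4, B, Mo), (4, B, Rae), (4, B, Uma), (4, B, Yan), (7, F, Mo), (7, F, Yan)}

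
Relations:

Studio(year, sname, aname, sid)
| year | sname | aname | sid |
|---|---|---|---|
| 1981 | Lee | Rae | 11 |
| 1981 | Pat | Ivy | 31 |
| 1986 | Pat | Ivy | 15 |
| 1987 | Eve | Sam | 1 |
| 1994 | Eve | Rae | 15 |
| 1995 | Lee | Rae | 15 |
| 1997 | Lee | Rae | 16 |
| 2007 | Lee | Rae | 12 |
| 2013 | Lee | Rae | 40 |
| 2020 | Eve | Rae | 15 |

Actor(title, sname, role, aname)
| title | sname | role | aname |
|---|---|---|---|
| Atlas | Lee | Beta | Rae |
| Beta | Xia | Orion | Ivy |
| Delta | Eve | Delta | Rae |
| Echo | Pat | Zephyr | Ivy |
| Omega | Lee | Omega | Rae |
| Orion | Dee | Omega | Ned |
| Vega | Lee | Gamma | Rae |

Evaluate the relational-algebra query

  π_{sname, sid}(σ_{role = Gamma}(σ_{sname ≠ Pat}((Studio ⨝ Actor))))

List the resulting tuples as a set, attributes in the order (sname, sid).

Natural join on sname, aname: {(1981, Lee, Rae, 11, Atlas, Beta), (1981, Lee, Rae, 11, Omega, Omega), (1981, Lee, Rae, 11, Vega, Gamma), (1981, Pat, Ivy, 31, Echo, Zephyr), (1986, Pat, Ivy, 15, Echo, Zephyr), (1994, Eve, Rae, 15, Delta, Delta), (1995, Lee, Rae, 15, Atlas, Beta), (1995, Lee, Rae, 15, Omega, Omega), (1995, Lee, Rae, 15, Vega, Gamma), (1997, Lee, Rae, 16, Atlas, Beta), (1997, Lee, Rae, 16, Omega, Omega), (1997, Lee, Rae, 16, Vega, Gamma), (2007, Lee, Rae, 12, Atlas, Beta), (2007, Lee, Rae, 12, Omega, Omega), (2007, Lee, Rae, 12, Vega, Gamma), (2013, Lee, Rae, 40, Atlas, Beta), (2013, Lee, Rae, 40, Omega, Omega), (2013, Lee, Rae, 40, Vega, Gamma), (2020, Eve, Rae, 15, Delta, Delta)}
Filtering on sname ≠ Pat leaves {(1981, Lee, Rae, 11, Atlas, Beta), (1981, Lee, Rae, 11, Omega, Omega), (1981, Lee, Rae, 11, Vega, Gamma), (1994, Eve, Rae, 15, Delta, Delta), (1995, Lee, Rae, 15, Atlas, Beta), (1995, Lee, Rae, 15, Omega, Omega), (1995, Lee, Rae, 15, Vega, Gamma), (1997, Lee, Rae, 16, Atlas, Beta), (1997, Lee, Rae, 16, Omega, Omega), (1997, Lee, Rae, 16, Vega, Gamma), (2007, Lee, Rae, 12, Atlas, Beta), (2007, Lee, Rae, 12, Omega, Omega), (2007, Lee, Rae, 12, Vega, Gamma), (2013, Lee, Rae, 40, Atlas, Beta), (2013, Lee, Rae, 40, Omega, Omega), (2013, Lee, Rae, 40, Vega, Gamma), (2020, Eve, Rae, 15, Delta, Delta)}.
Filtering on role = Gamma leaves {(1981, Lee, Rae, 11, Vega, Gamma), (1995, Lee, Rae, 15, Vega, Gamma), (1997, Lee, Rae, 16, Vega, Gamma), (2007, Lee, Rae, 12, Vega, Gamma), (2013, Lee, Rae, 40, Vega, Gamma)}.
Keep only column(s) sname, sid: {(Lee, 11), (Lee, 12), (Lee, 15), (Lee, 16), (Lee, 40)}

{(Lee, 11), (Lee, 12), (Lee, 15), (Lee, 16), (Lee, 40)}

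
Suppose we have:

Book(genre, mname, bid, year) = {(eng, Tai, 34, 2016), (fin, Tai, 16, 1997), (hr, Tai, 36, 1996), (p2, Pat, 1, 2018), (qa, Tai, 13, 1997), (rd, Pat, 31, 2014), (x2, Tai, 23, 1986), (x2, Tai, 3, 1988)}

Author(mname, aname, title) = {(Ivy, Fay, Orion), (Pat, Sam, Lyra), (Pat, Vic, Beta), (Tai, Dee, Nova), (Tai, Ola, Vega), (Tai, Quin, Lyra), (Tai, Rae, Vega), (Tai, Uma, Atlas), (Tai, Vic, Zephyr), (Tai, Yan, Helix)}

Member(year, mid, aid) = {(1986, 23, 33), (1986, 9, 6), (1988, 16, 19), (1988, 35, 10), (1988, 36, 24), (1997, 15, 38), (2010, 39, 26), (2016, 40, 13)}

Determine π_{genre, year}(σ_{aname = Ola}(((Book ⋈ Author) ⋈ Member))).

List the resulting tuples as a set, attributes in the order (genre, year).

Book ⋈ Author (natural join on mname): {(eng, Tai, 34, 2016, Dee, Nova), (eng, Tai, 34, 2016, Ola, Vega), (eng, Tai, 34, 2016, Quin, Lyra), (eng, Tai, 34, 2016, Rae, Vega), (eng, Tai, 34, 2016, Uma, Atlas), (eng, Tai, 34, 2016, Vic, Zephyr), (eng, Tai, 34, 2016, Yan, Helix), (fin, Tai, 16, 1997, Dee, Nova), (fin, Tai, 16, 1997, Ola, Vega), (fin, Tai, 16, 1997, Quin, Lyra), (fin, Tai, 16, 1997, Rae, Vega), (fin, Tai, 16, 1997, Uma, Atlas), (fin, Tai, 16, 1997, Vic, Zephyr), (fin, Tai, 16, 1997, Yan, Helix), (hr, Tai, 36, 1996, Dee, Nova), (hr, Tai, 36, 1996, Ola, Vega), (hr, Tai, 36, 1996, Quin, Lyra), (hr, Tai, 36, 1996, Rae, Vega), (hr, Tai, 36, 1996, Uma, Atlas), (hr, Tai, 36, 1996, Vic, Zephyr), (hr, Tai, 36, 1996, Yan, Helix), (p2, Pat, 1, 2018, Sam, Lyra), (p2, Pat, 1, 2018, Vic, Beta), (qa, Tai, 13, 1997, Dee, Nova), (qa, Tai, 13, 1997, Ola, Vega), (qa, Tai, 13, 1997, Quin, Lyra), (qa, Tai, 13, 1997, Rae, Vega), (qa, Tai, 13, 1997, Uma, Atlas), (qa, Tai, 13, 1997, Vic, Zephyr), (qa, Tai, 13, 1997, Yan, Helix), (rd, Pat, 31, 2014, Sam, Lyra), (rd, Pat, 31, 2014, Vic, Beta), (x2, Tai, 23, 1986, Dee, Nova), (x2, Tai, 23, 1986, Ola, Vega), (x2, Tai, 23, 1986, Quin, Lyra), (x2, Tai, 23, 1986, Rae, Vega), (x2, Tai, 23, 1986, Uma, Atlas), (x2, Tai, 23, 1986, Vic, Zephyr), (x2, Tai, 23, 1986, Yan, Helix), (x2, Tai, 3, 1988, Dee, Nova), (x2, Tai, 3, 1988, Ola, Vega), (x2, Tai, 3, 1988, Quin, Lyra), (x2, Tai, 3, 1988, Rae, Vega), (x2, Tai, 3, 1988, Uma, Atlas), (x2, Tai, 3, 1988, Vic, Zephyr), (x2, Tai, 3, 1988, Yan, Helix)}
(Book ⋈ Author) ⋈ Member (natural join on year): {(eng, Tai, 34, 2016, Dee, Nova, 40, 13), (eng, Tai, 34, 2016, Ola, Vega, 40, 13), (eng, Tai, 34, 2016, Quin, Lyra, 40, 13), (eng, Tai, 34, 2016, Rae, Vega, 40, 13), (eng, Tai, 34, 2016, Uma, Atlas, 40, 13), (eng, Tai, 34, 2016, Vic, Zephyr, 40, 13), (eng, Tai, 34, 2016, Yan, Helix, 40, 13), (fin, Tai, 16, 1997, Dee, Nova, 15, 38), (fin, Tai, 16, 1997, Ola, Vega, 15, 38), (fin, Tai, 16, 1997, Quin, Lyra, 15, 38), (fin, Tai, 16, 1997, Rae, Vega, 15, 38), (fin, Tai, 16, 1997, Uma, Atlas, 15, 38), (fin, Tai, 16, 1997, Vic, Zephyr, 15, 38), (fin, Tai, 16, 1997, Yan, Helix, 15, 38), (qa, Tai, 13, 1997, Dee, Nova, 15, 38), (qa, Tai, 13, 1997, Ola, Vega, 15, 38), (qa, Tai, 13, 1997, Quin, Lyra, 15, 38), (qa, Tai, 13, 1997, Rae, Vega, 15, 38), (qa, Tai, 13, 1997, Uma, Atlas, 15, 38), (qa, Tai, 13, 1997, Vic, Zephyr, 15, 38), (qa, Tai, 13, 1997, Yan, Helix, 15, 38), (x2, Tai, 23, 1986, Dee, Nova, 23, 33), (x2, Tai, 23, 1986, Dee, Nova, 9, 6), (x2, Tai, 23, 1986, Ola, Vega, 23, 33), (x2, Tai, 23, 1986, Ola, Vega, 9, 6), (x2, Tai, 23, 1986, Quin, Lyra, 23, 33), (x2, Tai, 23, 1986, Quin, Lyra, 9, 6), (x2, Tai, 23, 1986, Rae, Vega, 23, 33), (x2, Tai, 23, 1986, Rae, Vega, 9, 6), (x2, Tai, 23, 1986, Uma, Atlas, 23, 33), (x2, Tai, 23, 1986, Uma, Atlas, 9, 6), (x2, Tai, 23, 1986, Vic, Zephyr, 23, 33), (x2, Tai, 23, 1986, Vic, Zephyr, 9, 6), (x2, Tai, 23, 1986, Yan, Helix, 23, 33), (x2, Tai, 23, 1986, Yan, Helix, 9, 6), (x2, Tai, 3, 1988, Dee, Nova, 16, 19), (x2, Tai, 3, 1988, Dee, Nova, 35, 10), (x2, Tai, 3, 1988, Dee, Nova, 36, 24), (x2, Tai, 3, 1988, Ola, Vega, 16, 19), (x2, Tai, 3, 1988, Ola, Vega, 35, 10), (x2, Tai, 3, 1988, Ola, Vega, 36, 24), (x2, Tai, 3, 1988, Quin, Lyra, 16, 19), (x2, Tai, 3, 1988, Quin, Lyra, 35, 10), (x2, Tai, 3, 1988, Quin, Lyra, 36, 24), (x2, Tai, 3, 1988, Rae, Vega, 16, 19), (x2, Tai, 3, 1988, Rae, Vega, 35, 10), (x2, Tai, 3, 1988, Rae, Vega, 36, 24), (x2, Tai, 3, 1988, Uma, Atlas, 16, 19), (x2, Tai, 3, 1988, Uma, Atlas, 35, 10), (x2, Tai, 3, 1988, Uma, Atlas, 36, 24), (x2, Tai, 3, 1988, Vic, Zephyr, 16, 19), (x2, Tai, 3, 1988, Vic, Zephyr, 35, 10), (x2, Tai, 3, 1988, Vic, Zephyr, 36, 24), (x2, Tai, 3, 1988, Yan, Helix, 16, 19), (x2, Tai, 3, 1988, Yan, Helix, 35, 10), (x2, Tai, 3, 1988, Yan, Helix, 36, 24)}
σ[aname = Ola]: keep tuples satisfying aname = Ola → {(eng, Tai, 34, 2016, Ola, Vega, 40, 13), (fin, Tai, 16, 1997, Ola, Vega, 15, 38), (qa, Tai, 13, 1997, Ola, Vega, 15, 38), (x2, Tai, 23, 1986, Ola, Vega, 23, 33), (x2, Tai, 23, 1986, Ola, Vega, 9, 6), (x2, Tai, 3, 1988, Ola, Vega, 16, 19), (x2, Tai, 3, 1988, Ola, Vega, 35, 10), (x2, Tai, 3, 1988, Ola, Vega, 36, 24)}
Projecting to genre, year (3 duplicate(s) eliminated): {(eng, 2016), (fin, 1997), (qa, 1997), (x2, 1986), (x2, 1988)}

{(eng, 2016), (fin, 1997), (qa, 1997), (x2, 1986), (x2, 1988)}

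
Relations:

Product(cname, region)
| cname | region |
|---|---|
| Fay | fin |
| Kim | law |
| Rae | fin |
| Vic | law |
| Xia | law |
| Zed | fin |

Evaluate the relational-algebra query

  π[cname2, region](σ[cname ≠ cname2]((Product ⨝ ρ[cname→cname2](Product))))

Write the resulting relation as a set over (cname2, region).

ρ[cname→cname2]: schema becomes (cname2, region); tuples unchanged.
Joining Product and ρ[cname→cname2](Product) on region yields {(Fay, fin, Fay), (Fay, fin, Rae), (Fay, fin, Zed), (Kim, law, Kim), (Kim, law, Vic), (Kim, law, Xia), (Rae, fin, Fay), (Rae, fin, Rae), (Rae, fin, Zed), (Vic, law, Kim), (Vic, law, Vic), (Vic, law, Xia), (Xia, law, Kim), (Xia, law, Vic), (Xia, law, Xia), (Zed, fin, Fay), (Zed, fin, Rae), (Zed, fin, Zed)}.
Selection cname ≠ cname2: {(Fay, fin, Rae), (Fay, fin, Zed), (Kim, law, Vic), (Kim, law, Xia), (Rae, fin, Fay), (Rae, fin, Zed), (Vic, law, Kim), (Vic, law, Xia), (Xia, law, Kim), (Xia, law, Vic), (Zed, fin, Fay), (Zed, fin, Rae)}
Projecting to cname2, region (6 duplicate(s) eliminated): {(Fay, fin), (Kim, law), (Rae, fin), (Vic, law), (Xia, law), (Zed, fin)}

{(Fay, fin), (Kim, law), (Rae, fin), (Vic, law), (Xia, law), (Zed, fin)}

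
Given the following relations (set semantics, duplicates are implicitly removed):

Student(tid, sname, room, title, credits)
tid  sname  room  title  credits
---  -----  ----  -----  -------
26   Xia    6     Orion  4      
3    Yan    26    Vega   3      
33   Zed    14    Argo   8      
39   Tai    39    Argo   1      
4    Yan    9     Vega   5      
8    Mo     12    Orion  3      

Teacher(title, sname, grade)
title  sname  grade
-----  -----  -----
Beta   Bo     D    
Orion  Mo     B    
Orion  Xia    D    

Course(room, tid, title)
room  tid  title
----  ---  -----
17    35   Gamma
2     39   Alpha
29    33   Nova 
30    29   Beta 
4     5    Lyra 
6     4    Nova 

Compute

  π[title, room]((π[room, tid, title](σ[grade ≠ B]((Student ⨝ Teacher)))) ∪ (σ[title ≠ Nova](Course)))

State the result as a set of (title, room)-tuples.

{(Alpha, 2), (Beta, 30), (Gamma, 17), (Lyra, 4), (Orion, 6)}

Natural join on sname, title: {(26, Xia, 6, Orion, 4, D), (8, Mo, 12, Orion, 3, B)}
Apply σ_{grade ≠ B}; surviving tuples: {(26, Xia, 6, Orion, 4, D)}
Keep only column(s) room, tid, title: {(6, 26, Orion)}
Apply σ_{title ≠ Nova}; surviving tuples: {(17, 35, Gamma), (2, 39, Alpha), (30, 29, Beta), (4, 5, Lyra)}
Taking the union: {(17, 35, Gamma), (2, 39, Alpha), (30, 29, Beta), (4, 5, Lyra), (6, 26, Orion)}
Keep only column(s) title, room: {(Alpha, 2), (Beta, 30), (Gamma, 17), (Lyra, 4), (Orion, 6)}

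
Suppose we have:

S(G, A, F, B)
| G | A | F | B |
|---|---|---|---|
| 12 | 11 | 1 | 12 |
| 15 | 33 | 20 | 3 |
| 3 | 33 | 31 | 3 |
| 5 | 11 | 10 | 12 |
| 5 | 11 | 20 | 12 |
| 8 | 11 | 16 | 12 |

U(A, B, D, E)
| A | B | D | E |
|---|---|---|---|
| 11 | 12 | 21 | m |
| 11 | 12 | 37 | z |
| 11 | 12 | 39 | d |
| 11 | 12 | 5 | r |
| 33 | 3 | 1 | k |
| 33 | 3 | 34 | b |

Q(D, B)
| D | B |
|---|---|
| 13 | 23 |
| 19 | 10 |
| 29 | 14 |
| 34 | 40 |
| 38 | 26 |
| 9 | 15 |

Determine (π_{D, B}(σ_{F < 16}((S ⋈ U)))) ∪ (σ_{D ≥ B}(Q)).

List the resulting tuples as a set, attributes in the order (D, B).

{(19, 10), (21, 12), (29, 14), (37, 12), (38, 26), (39, 12), (5, 12)}

Joining S and U on A, B yields {(12, 11, 1, 12, 21, m), (12, 11, 1, 12, 37, z), (12, 11, 1, 12, 39, d), (12, 11, 1, 12, 5, r), (15, 33, 20, 3, 1, k), (15, 33, 20, 3, 34, b), (3, 33, 31, 3, 1, k), (3, 33, 31, 3, 34, b), (5, 11, 10, 12, 21, m), (5, 11, 10, 12, 37, z), (5, 11, 10, 12, 39, d), (5, 11, 10, 12, 5, r), (5, 11, 20, 12, 21, m), (5, 11, 20, 12, 37, z), (5, 11, 20, 12, 39, d), (5, 11, 20, 12, 5, r), (8, 11, 16, 12, 21, m), (8, 11, 16, 12, 37, z), (8, 11, 16, 12, 39, d), (8, 11, 16, 12, 5, r)}.
Filtering on F < 16 leaves {(12, 11, 1, 12, 21, m), (12, 11, 1, 12, 37, z), (12, 11, 1, 12, 39, d), (12, 11, 1, 12, 5, r), (5, 11, 10, 12, 21, m), (5, 11, 10, 12, 37, z), (5, 11, 10, 12, 39, d), (5, 11, 10, 12, 5, r)}.
π[D, B]: project onto (D, B) (4 duplicate(s) eliminated) → {(21, 12), (37, 12), (39, 12), (5, 12)}
Filtering on D ≥ B leaves {(19, 10), (29, 14), (38, 26)}.
Union: {(21, 12), (37, 12), (39, 12), (5, 12)} with {(19, 10), (29, 14), (38, 26)} → {(19, 10), (21, 12), (29, 14), (37, 12), (38, 26), (39, 12), (5, 12)}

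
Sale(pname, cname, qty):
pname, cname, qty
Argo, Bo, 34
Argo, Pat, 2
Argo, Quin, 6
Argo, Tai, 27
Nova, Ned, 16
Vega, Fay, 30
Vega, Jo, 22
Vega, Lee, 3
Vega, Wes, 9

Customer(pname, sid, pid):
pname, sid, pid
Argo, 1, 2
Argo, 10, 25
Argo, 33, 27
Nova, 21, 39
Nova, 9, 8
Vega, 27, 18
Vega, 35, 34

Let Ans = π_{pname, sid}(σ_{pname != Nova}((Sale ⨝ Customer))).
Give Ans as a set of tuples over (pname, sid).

Natural join on pname: {(Argo, Bo, 34, 1, 2), (Argo, Bo, 34, 10, 25), (Argo, Bo, 34, 33, 27), (Argo, Pat, 2, 1, 2), (Argo, Pat, 2, 10, 25), (Argo, Pat, 2, 33, 27), (Argo, Quin, 6, 1, 2), (Argo, Quin, 6, 10, 25), (Argo, Quin, 6, 33, 27), (Argo, Tai, 27, 1, 2), (Argo, Tai, 27, 10, 25), (Argo, Tai, 27, 33, 27), (Nova, Ned, 16, 21, 39), (Nova, Ned, 16, 9, 8), (Vega, Fay, 30, 27, 18), (Vega, Fay, 30, 35, 34), (Vega, Jo, 22, 27, 18), (Vega, Jo, 22, 35, 34), (Vega, Lee, 3, 27, 18), (Vega, Lee, 3, 35, 34), (Vega, Wes, 9, 27, 18), (Vega, Wes, 9, 35, 34)}
Apply σ_{pname != Nova}; surviving tuples: {(Argo, Bo, 34, 1, 2), (Argo, Bo, 34, 10, 25), (Argo, Bo, 34, 33, 27), (Argo, Pat, 2, 1, 2), (Argo, Pat, 2, 10, 25), (Argo, Pat, 2, 33, 27), (Argo, Quin, 6, 1, 2), (Argo, Quin, 6, 10, 25), (Argo, Quin, 6, 33, 27), (Argo, Tai, 27, 1, 2), (Argo, Tai, 27, 10, 25), (Argo, Tai, 27, 33, 27), (Vega, Fay, 30, 27, 18), (Vega, Fay, 30, 35, 34), (Vega, Jo, 22, 27, 18), (Vega, Jo, 22, 35, 34), (Vega, Lee, 3, 27, 18), (Vega, Lee, 3, 35, 34), (Vega, Wes, 9, 27, 18), (Vega, Wes, 9, 35, 34)}
π[pname, sid]: project onto (pname, sid) (15 duplicate(s) eliminated) → {(Argo, 1), (Argo, 10), (Argo, 33), (Vega, 27), (Vega, 35)}

{(Argo, 1), (Argo, 10), (Argo, 33), (Vega, 27), (Vega, 35)}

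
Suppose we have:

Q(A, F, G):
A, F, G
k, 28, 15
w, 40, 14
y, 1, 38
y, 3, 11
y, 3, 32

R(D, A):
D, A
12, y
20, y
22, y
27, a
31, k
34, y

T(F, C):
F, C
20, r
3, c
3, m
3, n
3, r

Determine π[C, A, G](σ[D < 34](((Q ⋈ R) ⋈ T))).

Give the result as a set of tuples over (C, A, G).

Q ⋈ R (natural join on A): {(k, 28, 15, 31), (y, 1, 38, 12), (y, 1, 38, 20), (y, 1, 38, 22), (y, 1, 38, 34), (y, 3, 11, 12), (y, 3, 11, 20), (y, 3, 11, 22), (y, 3, 11, 34), (y, 3, 32, 12), (y, 3, 32, 20), (y, 3, 32, 22), (y, 3, 32, 34)}
(Q ⋈ R) ⋈ T (natural join on F): {(y, 3, 11, 12, c), (y, 3, 11, 12, m), (y, 3, 11, 12, n), (y, 3, 11, 12, r), (y, 3, 11, 20, c), (y, 3, 11, 20, m), (y, 3, 11, 20, n), (y, 3, 11, 20, r), (y, 3, 11, 22, c), (y, 3, 11, 22, m), (y, 3, 11, 22, n), (y, 3, 11, 22, r), (y, 3, 11, 34, c), (y, 3, 11, 34, m), (y, 3, 11, 34, n), (y, 3, 11, 34, r), (y, 3, 32, 12, c), (y, 3, 32, 12, m), (y, 3, 32, 12, n), (y, 3, 32, 12, r), (y, 3, 32, 20, c), (y, 3, 32, 20, m), (y, 3, 32, 20, n), (y, 3, 32, 20, r), (y, 3, 32, 22, c), (y, 3, 32, 22, m), (y, 3, 32, 22, n), (y, 3, 32, 22, r), (y, 3, 32, 34, c), (y, 3, 32, 34, m), (y, 3, 32, 34, n), (y, 3, 32, 34, r)}
Selection D < 34: {(y, 3, 11, 12, c), (y, 3, 11, 12, m), (y, 3, 11, 12, n), (y, 3, 11, 12, r), (y, 3, 11, 20, c), (y, 3, 11, 20, m), (y, 3, 11, 20, n), (y, 3, 11, 20, r), (y, 3, 11, 22, c), (y, 3, 11, 22, m), (y, 3, 11, 22, n), (y, 3, 11, 22, r), (y, 3, 32, 12, c), (y, 3, 32, 12, m), (y, 3, 32, 12, n), (y, 3, 32, 12, r), (y, 3, 32, 20, c), (y, 3, 32, 20, m), (y, 3, 32, 20, n), (y, 3, 32, 20, r), (y, 3, 32, 22, c), (y, 3, 32, 22, m), (y, 3, 32, 22, n), (y, 3, 32, 22, r)}
Projecting to C, A, G (16 duplicate(s) eliminated): {(c, y, 11), (c, y, 32), (m, y, 11), (m, y, 32), (n, y, 11), (n, y, 32), (r, y, 11), (r, y, 32)}

{(c, y, 11), (c, y, 32), (m, y, 11), (m, y, 32), (n, y, 11), (n, y, 32), (r, y, 11), (r, y, 32)}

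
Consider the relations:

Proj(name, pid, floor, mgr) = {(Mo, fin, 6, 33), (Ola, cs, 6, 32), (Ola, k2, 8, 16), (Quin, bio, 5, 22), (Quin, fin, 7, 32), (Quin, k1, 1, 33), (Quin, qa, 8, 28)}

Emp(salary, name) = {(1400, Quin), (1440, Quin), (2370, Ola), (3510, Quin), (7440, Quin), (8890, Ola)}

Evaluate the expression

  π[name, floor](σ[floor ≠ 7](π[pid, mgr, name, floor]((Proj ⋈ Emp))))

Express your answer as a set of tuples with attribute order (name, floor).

Natural join on name: {(Ola, cs, 6, 32, 2370), (Ola, cs, 6, 32, 8890), (Ola, k2, 8, 16, 2370), (Ola, k2, 8, 16, 8890), (Quin, bio, 5, 22, 1400), (Quin, bio, 5, 22, 1440), (Quin, bio, 5, 22, 3510), (Quin, bio, 5, 22, 7440), (Quin, fin, 7, 32, 1400), (Quin, fin, 7, 32, 1440), (Quin, fin, 7, 32, 3510), (Quin, fin, 7, 32, 7440), (Quin, k1, 1, 33, 1400), (Quin, k1, 1, 33, 1440), (Quin, k1, 1, 33, 3510), (Quin, k1, 1, 33, 7440), (Quin, qa, 8, 28, 1400), (Quin, qa, 8, 28, 1440), (Quin, qa, 8, 28, 3510), (Quin, qa, 8, 28, 7440)}
π[pid, mgr, name, floor]: project onto (pid, mgr, name, floor) (14 duplicate(s) eliminated) → {(bio, 22, Quin, 5), (cs, 32, Ola, 6), (fin, 32, Quin, 7), (k1, 33, Quin, 1), (k2, 16, Ola, 8), (qa, 28, Quin, 8)}
Selection floor ≠ 7: {(bio, 22, Quin, 5), (cs, 32, Ola, 6), (k1, 33, Quin, 1), (k2, 16, Ola, 8), (qa, 28, Quin, 8)}
π[name, floor]: project onto (name, floor) → {(Ola, 6), (Ola, 8), (Quin, 1), (Quin, 5), (Quin, 8)}

{(Ola, 6), (Ola, 8), (Quin, 1), (Quin, 5), (Quin, 8)}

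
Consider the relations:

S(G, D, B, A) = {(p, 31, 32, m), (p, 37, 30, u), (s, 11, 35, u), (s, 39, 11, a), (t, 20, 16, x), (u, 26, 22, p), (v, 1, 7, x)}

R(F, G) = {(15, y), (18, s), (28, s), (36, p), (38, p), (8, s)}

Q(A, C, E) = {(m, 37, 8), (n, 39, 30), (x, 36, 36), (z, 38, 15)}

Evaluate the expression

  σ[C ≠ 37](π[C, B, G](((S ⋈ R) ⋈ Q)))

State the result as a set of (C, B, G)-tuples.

S ⋈ R (natural join on G): {(p, 31, 32, m, 36), (p, 31, 32, m, 38), (p, 37, 30, u, 36), (p, 37, 30, u, 38), (s, 11, 35, u, 18), (s, 11, 35, u, 28), (s, 11, 35, u, 8), (s, 39, 11, a, 18), (s, 39, 11, a, 28), (s, 39, 11, a, 8)}
(S ⋈ R) ⋈ Q (natural join on A): {(p, 31, 32, m, 36, 37, 8), (p, 31, 32, m, 38, 37, 8)}
Projecting to C, B, G (1 duplicate(s) eliminated): {(37, 32, p)}
σ[C ≠ 37]: keep tuples satisfying C ≠ 37 → {}

{}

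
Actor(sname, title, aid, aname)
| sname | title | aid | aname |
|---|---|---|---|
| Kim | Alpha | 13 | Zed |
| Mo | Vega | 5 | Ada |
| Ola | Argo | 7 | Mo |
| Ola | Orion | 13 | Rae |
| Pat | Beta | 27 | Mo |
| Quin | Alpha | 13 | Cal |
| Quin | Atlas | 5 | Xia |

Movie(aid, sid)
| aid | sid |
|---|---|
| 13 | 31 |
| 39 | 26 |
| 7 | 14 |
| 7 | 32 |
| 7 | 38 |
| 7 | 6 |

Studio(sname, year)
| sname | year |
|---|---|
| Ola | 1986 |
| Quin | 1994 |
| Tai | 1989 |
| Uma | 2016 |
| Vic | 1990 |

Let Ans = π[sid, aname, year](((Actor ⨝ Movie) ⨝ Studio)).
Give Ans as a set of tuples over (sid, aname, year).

Natural join on aid: {(Kim, Alpha, 13, Zed, 31), (Ola, Argo, 7, Mo, 14), (Ola, Argo, 7, Mo, 32), (Ola, Argo, 7, Mo, 38), (Ola, Argo, 7, Mo, 6), (Ola, Orion, 13, Rae, 31), (Quin, Alpha, 13, Cal, 31)}
Natural join on sname: {(Ola, Argo, 7, Mo, 14, 1986), (Ola, Argo, 7, Mo, 32, 1986), (Ola, Argo, 7, Mo, 38, 1986), (Ola, Argo, 7, Mo, 6, 1986), (Ola, Orion, 13, Rae, 31, 1986), (Quin, Alpha, 13, Cal, 31, 1994)}
π[sid, aname, year]: project onto (sid, aname, year) → {(14, Mo, 1986), (31, Cal, 1994), (31, Rae, 1986), (32, Mo, 1986), (38, Mo, 1986), (6, Mo, 1986)}

{(14, Mo, 1986), (31, Cal, 1994), (31, Rae, 1986), (32, Mo, 1986), (38, Mo, 1986), (6, Mo, 1986)}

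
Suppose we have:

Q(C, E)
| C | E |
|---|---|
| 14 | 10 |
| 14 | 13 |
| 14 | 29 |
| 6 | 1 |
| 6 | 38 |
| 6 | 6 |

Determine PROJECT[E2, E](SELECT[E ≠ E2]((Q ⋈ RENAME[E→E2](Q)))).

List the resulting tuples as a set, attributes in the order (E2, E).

{(1, 38), (1, 6), (10, 13), (10, 29), (13, 10), (13, 29), (29, 10), (29, 13), (38, 1), (38, 6), (6, 1), (6, 38)}

ρ[E→E2]: schema becomes (C, E2); tuples unchanged.
Natural join on C: {(14, 10, 10), (14, 10, 13), (14, 10, 29), (14, 13, 10), (14, 13, 13), (14, 13, 29), (14, 29, 10), (14, 29, 13), (14, 29, 29), (6, 1, 1), (6, 1, 38), (6, 1, 6), (6, 38, 1), (6, 38, 38), (6, 38, 6), (6, 6, 1), (6, 6, 38), (6, 6, 6)}
Apply σ_{E ≠ E2}; surviving tuples: {(14, 10, 13), (14, 10, 29), (14, 13, 10), (14, 13, 29), (14, 29, 10), (14, 29, 13), (6, 1, 38), (6, 1, 6), (6, 38, 1), (6, 38, 6), (6, 6, 1), (6, 6, 38)}
Keep only column(s) E2, E: {(1, 38), (1, 6), (10, 13), (10, 29), (13, 10), (13, 29), (29, 10), (29, 13), (38, 1), (38, 6), (6, 1), (6, 38)}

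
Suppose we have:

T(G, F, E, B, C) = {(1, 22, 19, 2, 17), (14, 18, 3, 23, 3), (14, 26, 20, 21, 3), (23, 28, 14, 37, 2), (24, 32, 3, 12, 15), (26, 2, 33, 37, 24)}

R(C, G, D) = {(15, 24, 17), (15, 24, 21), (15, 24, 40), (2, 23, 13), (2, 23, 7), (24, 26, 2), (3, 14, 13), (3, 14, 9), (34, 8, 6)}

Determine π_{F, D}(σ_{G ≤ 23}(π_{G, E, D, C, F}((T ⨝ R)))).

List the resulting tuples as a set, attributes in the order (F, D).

Joining T and R on G, C yields {(14, 18, 3, 23, 3, 13), (14, 18, 3, 23, 3, 9), (14, 26, 20, 21, 3, 13), (14, 26, 20, 21, 3, 9), (23, 28, 14, 37, 2, 13), (23, 28, 14, 37, 2, 7), (24, 32, 3, 12, 15, 17), (24, 32, 3, 12, 15, 21), (24, 32, 3, 12, 15, 40), (26, 2, 33, 37, 24, 2)}.
Keep only column(s) G, E, D, C, F: {(14, 20, 13, 3, 26), (14, 20, 9, 3, 26), (14, 3, 13, 3, 18), (14, 3, 9, 3, 18), (23, 14, 13, 2, 28), (23, 14, 7, 2, 28), (24, 3, 17, 15, 32), (24, 3, 21, 15, 32), (24, 3, 40, 15, 32), (26, 33, 2, 24, 2)}
Apply σ_{G ≤ 23}; surviving tuples: {(14, 20, 13, 3, 26), (14, 20, 9, 3, 26), (14, 3, 13, 3, 18), (14, 3, 9, 3, 18), (23, 14, 13, 2, 28), (23, 14, 7, 2, 28)}
Keep only column(s) F, D: {(18, 13), (18, 9), (26, 13), (26, 9), (28, 13), (28, 7)}

{(18, 13), (18, 9), (26, 13), (26, 9), (28, 13), (28, 7)}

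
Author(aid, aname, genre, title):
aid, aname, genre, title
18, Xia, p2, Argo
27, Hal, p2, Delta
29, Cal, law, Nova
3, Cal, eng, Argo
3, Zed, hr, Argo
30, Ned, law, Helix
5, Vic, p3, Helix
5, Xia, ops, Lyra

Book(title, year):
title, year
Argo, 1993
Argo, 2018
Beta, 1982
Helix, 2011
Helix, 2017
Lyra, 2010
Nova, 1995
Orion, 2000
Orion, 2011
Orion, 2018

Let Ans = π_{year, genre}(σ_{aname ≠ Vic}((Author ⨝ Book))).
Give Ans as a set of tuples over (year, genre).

{(1993, eng), (1993, hr), (1993, p2), (1995, law), (2010, ops), (2011, law), (2017, law), (2018, eng), (2018, hr), (2018, p2)}

Natural join on title: {(18, Xia, p2, Argo, 1993), (18, Xia, p2, Argo, 2018), (29, Cal, law, Nova, 1995), (3, Cal, eng, Argo, 1993), (3, Cal, eng, Argo, 2018), (3, Zed, hr, Argo, 1993), (3, Zed, hr, Argo, 2018), (30, Ned, law, Helix, 2011), (30, Ned, law, Helix, 2017), (5, Vic, p3, Helix, 2011), (5, Vic, p3, Helix, 2017), (5, Xia, ops, Lyra, 2010)}
Apply σ_{aname ≠ Vic}; surviving tuples: {(18, Xia, p2, Argo, 1993), (18, Xia, p2, Argo, 2018), (29, Cal, law, Nova, 1995), (3, Cal, eng, Argo, 1993), (3, Cal, eng, Argo, 2018), (3, Zed, hr, Argo, 1993), (3, Zed, hr, Argo, 2018), (30, Ned, law, Helix, 2011), (30, Ned, law, Helix, 2017), (5, Xia, ops, Lyra, 2010)}
π_{year, genre} gives {(1993, eng), (1993, hr), (1993, p2), (1995, law), (2010, ops), (2011, law), (2017, law), (2018, eng), (2018, hr), (2018, p2)}.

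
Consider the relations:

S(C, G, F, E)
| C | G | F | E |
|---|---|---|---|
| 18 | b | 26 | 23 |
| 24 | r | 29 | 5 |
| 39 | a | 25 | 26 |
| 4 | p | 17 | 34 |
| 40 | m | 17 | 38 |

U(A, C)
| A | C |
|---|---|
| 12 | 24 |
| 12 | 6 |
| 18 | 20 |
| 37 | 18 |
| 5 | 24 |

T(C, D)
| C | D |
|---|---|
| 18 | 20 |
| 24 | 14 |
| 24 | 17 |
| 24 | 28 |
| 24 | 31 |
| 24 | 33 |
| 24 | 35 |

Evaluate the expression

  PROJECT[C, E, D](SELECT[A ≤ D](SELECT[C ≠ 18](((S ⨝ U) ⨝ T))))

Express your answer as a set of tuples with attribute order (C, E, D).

Joining S and U on C yields {(18, b, 26, 23, 37), (24, r, 29, 5, 12), (24, r, 29, 5, 5)}.
Joining (S ⨝ U) and T on C yields {(18, b, 26, 23, 37, 20), (24, r, 29, 5, 12, 14), (24, r, 29, 5, 12, 17), (24, r, 29, 5, 12, 28), (24, r, 29, 5, 12, 31), (24, r, 29, 5, 12, 33), (24, r, 29, 5, 12, 35), (24, r, 29, 5, 5, 14), (24, r, 29, 5, 5, 17), (24, r, 29, 5, 5, 28), (24, r, 29, 5, 5, 31), (24, r, 29, 5, 5, 33), (24, r, 29, 5, 5, 35)}.
σ[C ≠ 18]: keep tuples satisfying C ≠ 18 → {(24, r, 29, 5, 12, 14), (24, r, 29, 5, 12, 17), (24, r, 29, 5, 12, 28), (24, r, 29, 5, 12, 31), (24, r, 29, 5, 12, 33), (24, r, 29, 5, 12, 35), (24, r, 29, 5, 5, 14), (24, r, 29, 5, 5, 17), (24, r, 29, 5, 5, 28), (24, r, 29, 5, 5, 31), (24, r, 29, 5, 5, 33), (24, r, 29, 5, 5, 35)}
σ[A ≤ D]: keep tuples satisfying A ≤ D → {(24, r, 29, 5, 12, 14), (24, r, 29, 5, 12, 17), (24, r, 29, 5, 12, 28), (24, r, 29, 5, 12, 31), (24, r, 29, 5, 12, 33), (24, r, 29, 5, 12, 35), (24, r, 29, 5, 5, 14), (24, r, 29, 5, 5, 17), (24, r, 29, 5, 5, 28), (24, r, 29, 5, 5, 31), (24, r, 29, 5, 5, 33), (24, r, 29, 5, 5, 35)}
π[C, E, D]: project onto (C, E, D) (6 duplicate(s) eliminated) → {(24, 5, 14), (24, 5, 17), (24, 5, 28), (24, 5, 31), (24, 5, 33), (24, 5, 35)}

{(24, 5, 14), (24, 5, 17), (24, 5, 28), (24, 5, 31), (24, 5, 33), (24, 5, 35)}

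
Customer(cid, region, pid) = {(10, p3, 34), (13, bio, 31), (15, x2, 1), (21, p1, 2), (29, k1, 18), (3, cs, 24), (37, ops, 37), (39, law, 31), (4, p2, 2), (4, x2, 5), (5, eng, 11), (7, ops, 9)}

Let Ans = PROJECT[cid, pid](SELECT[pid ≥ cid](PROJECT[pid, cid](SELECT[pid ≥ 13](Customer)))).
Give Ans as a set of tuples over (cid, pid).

σ[pid ≥ 13]: keep tuples satisfying pid ≥ 13 → {(10, p3, 34), (13, bio, 31), (29, k1, 18), (3, cs, 24), (37, ops, 37), (39, law, 31)}
Projecting to pid, cid: {(18, 29), (24, 3), (31, 13), (31, 39), (34, 10), (37, 37)}
σ[pid ≥ cid]: keep tuples satisfying pid ≥ cid → {(24, 3), (31, 13), (34, 10), (37, 37)}
Projecting to cid, pid: {(10, 34), (13, 31), (3, 24), (37, 37)}

{(10, 34), (13, 31), (3, 24), (37, 37)}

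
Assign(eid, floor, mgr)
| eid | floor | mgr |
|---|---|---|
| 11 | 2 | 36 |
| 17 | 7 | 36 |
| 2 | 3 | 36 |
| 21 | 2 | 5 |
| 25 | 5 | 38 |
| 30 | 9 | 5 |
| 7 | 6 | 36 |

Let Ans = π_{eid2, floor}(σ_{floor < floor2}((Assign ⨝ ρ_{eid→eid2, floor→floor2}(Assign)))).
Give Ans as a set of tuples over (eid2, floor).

ρ[eid→eid2, floor→floor2]: schema becomes (eid2, floor2, mgr); tuples unchanged.
Natural join on mgr: {(11, 2, 36, 11, 2), (11, 2, 36, 17, 7), (11, 2, 36, 2, 3), (11, 2, 36, 7, 6), (17, 7, 36, 11, 2), (17, 7, 36, 17, 7), (17, 7, 36, 2, 3), (17, 7, 36, 7, 6), (2, 3, 36, 11, 2), (2, 3, 36, 17, 7), (2, 3, 36, 2, 3), (2, 3, 36, 7, 6), (21, 2, 5, 21, 2), (21, 2, 5, 30, 9), (25, 5, 38, 25, 5), (30, 9, 5, 21, 2), (30, 9, 5, 30, 9), (7, 6, 36, 11, 2), (7, 6, 36, 17, 7), (7, 6, 36, 2, 3), (7, 6, 36, 7, 6)}
Filtering on floor < floor2 leaves {(11, 2, 36, 17, 7), (11, 2, 36, 2, 3), (11, 2, 36, 7, 6), (2, 3, 36, 17, 7), (2, 3, 36, 7, 6), (21, 2, 5, 30, 9), (7, 6, 36, 17, 7)}.
π[eid2, floor]: project onto (eid2, floor) → {(17, 2), (17, 3), (17, 6), (2, 2), (30, 2), (7, 2), (7, 3)}

{(17, 2), (17, 3), (17, 6), (2, 2), (30, 2), (7, 2), (7, 3)}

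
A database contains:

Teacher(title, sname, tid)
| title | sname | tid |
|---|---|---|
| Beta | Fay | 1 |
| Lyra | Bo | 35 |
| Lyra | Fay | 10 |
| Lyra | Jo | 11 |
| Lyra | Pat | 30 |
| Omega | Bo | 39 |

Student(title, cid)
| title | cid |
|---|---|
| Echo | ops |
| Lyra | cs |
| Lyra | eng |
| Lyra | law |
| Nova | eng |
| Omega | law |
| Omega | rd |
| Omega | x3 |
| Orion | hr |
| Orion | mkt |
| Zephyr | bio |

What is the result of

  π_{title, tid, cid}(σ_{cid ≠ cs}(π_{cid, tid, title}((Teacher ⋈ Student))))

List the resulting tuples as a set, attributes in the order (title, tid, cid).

Natural join on title: {(Lyra, Bo, 35, cs), (Lyra, Bo, 35, eng), (Lyra, Bo, 35, law), (Lyra, Fay, 10, cs), (Lyra, Fay, 10, eng), (Lyra, Fay, 10, law), (Lyra, Jo, 11, cs), (Lyra, Jo, 11, eng), (Lyra, Jo, 11, law), (Lyra, Pat, 30, cs), (Lyra, Pat, 30, eng), (Lyra, Pat, 30, law), (Omega, Bo, 39, law), (Omega, Bo, 39, rd), (Omega, Bo, 39, x3)}
Keep only column(s) cid, tid, title: {(cs, 10, Lyra), (cs, 11, Lyra), (cs, 30, Lyra), (cs, 35, Lyra), (eng, 10, Lyra), (eng, 11, Lyra), (eng, 30, Lyra), (eng, 35, Lyra), (law, 10, Lyra), (law, 11, Lyra), (law, 30, Lyra), (law, 35, Lyra), (law, 39, Omega), (rd, 39, Omega), (x3, 39, Omega)}
Apply σ_{cid ≠ cs}; surviving tuples: {(eng, 10, Lyra), (eng, 11, Lyra), (eng, 30, Lyra), (eng, 35, Lyra), (law, 10, Lyra), (law, 11, Lyra), (law, 30, Lyra), (law, 35, Lyra), (law, 39, Omega), (rd, 39, Omega), (x3, 39, Omega)}
Keep only column(s) title, tid, cid: {(Lyra, 10, eng), (Lyra, 10, law), (Lyra, 11, eng), (Lyra, 11, law), (Lyra, 30, eng), (Lyra, 30, law), (Lyra, 35, eng), (Lyra, 35, law), (Omega, 39, law), (Omega, 39, rd), (Omega, 39, x3)}

{(Lyra, 10, eng), (Lyra, 10, law), (Lyra, 11, eng), (Lyra, 11, law), (Lyra, 30, eng), (Lyra, 30, law), (Lyra, 35, eng), (Lyra, 35, law), (Omega, 39, law), (Omega, 39, rd), (Omega, 39, x3)}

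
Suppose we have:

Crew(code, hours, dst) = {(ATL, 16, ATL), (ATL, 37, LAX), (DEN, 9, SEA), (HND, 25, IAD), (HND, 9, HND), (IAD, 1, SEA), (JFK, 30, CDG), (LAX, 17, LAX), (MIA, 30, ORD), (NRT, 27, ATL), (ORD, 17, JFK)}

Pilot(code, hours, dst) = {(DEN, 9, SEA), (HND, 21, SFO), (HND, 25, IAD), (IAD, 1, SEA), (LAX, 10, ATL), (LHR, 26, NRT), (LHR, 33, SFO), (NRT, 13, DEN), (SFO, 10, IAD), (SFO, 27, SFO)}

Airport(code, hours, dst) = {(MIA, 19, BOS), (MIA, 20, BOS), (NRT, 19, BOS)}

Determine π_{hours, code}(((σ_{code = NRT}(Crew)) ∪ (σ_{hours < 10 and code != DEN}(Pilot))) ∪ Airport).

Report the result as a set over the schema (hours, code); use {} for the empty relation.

{(1, IAD), (19, MIA), (19, NRT), (20, MIA), (27, NRT)}

Apply σ_{code = NRT}; surviving tuples: {(NRT, 27, ATL)}
Apply σ_{hours < 10 and code != DEN}; surviving tuples: {(IAD, 1, SEA)}
Set union of the two operands is {(IAD, 1, SEA), (NRT, 27, ATL)}.
Set union of the two operands is {(IAD, 1, SEA), (MIA, 19, BOS), (MIA, 20, BOS), (NRT, 19, BOS), (NRT, 27, ATL)}.
Projecting to hours, code: {(1, IAD), (19, MIA), (19, NRT), (20, MIA), (27, NRT)}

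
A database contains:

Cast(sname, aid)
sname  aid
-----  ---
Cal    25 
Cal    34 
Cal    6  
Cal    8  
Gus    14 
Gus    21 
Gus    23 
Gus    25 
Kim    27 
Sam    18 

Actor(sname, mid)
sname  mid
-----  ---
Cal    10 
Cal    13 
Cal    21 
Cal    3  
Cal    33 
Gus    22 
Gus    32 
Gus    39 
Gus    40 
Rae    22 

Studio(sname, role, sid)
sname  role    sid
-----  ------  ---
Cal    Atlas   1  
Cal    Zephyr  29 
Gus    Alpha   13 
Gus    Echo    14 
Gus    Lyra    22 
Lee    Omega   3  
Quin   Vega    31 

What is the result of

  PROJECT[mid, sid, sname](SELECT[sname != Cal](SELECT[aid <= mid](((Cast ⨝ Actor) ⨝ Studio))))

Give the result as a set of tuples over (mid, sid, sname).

{(22, 13, Gus), (22, 14, Gus), (22, 22, Gus), (32, 13, Gus), (32, 14, Gus), (32, 22, Gus), (39, 13, Gus), (39, 14, Gus), (39, 22, Gus), (40, 13, Gus), (40, 14, Gus), (40, 22, Gus)}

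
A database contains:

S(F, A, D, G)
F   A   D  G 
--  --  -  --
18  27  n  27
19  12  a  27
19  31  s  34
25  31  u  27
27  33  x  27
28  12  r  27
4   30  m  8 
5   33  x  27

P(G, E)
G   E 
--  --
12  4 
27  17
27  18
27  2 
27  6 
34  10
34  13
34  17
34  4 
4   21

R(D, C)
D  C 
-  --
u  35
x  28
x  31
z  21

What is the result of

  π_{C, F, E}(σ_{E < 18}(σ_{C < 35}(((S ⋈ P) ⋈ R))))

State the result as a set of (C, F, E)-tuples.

Natural join on G: {(18, 27, n, 27, 17), (18, 27, n, 27, 18), (18, 27, n, 27, 2), (18, 27, n, 27, 6), (19, 12, a, 27, 17), (19, 12, a, 27, 18), (19, 12, a, 27, 2), (19, 12, a, 27, 6), (19, 31, s, 34, 10), (19, 31, s, 34, 13), (19, 31, s, 34, 17), (19, 31, s, 34, 4), (25, 31, u, 27, 17), (25, 31, u, 27, 18), (25, 31, u, 27, 2), (25, 31, u, 27, 6), (27, 33, x, 27, 17), (27, 33, x, 27, 18), (27, 33, x, 27, 2), (27, 33, x, 27, 6), (28, 12, r, 27, 17), (28, 12, r, 27, 18), (28, 12, r, 27, 2), (28, 12, r, 27, 6), (5, 33, x, 27, 17), (5, 33, x, 27, 18), (5, 33, x, 27, 2), (5, 33, x, 27, 6)}
Natural join on D: {(25, 31, u, 27, 17, 35), (25, 31, u, 27, 18, 35), (25, 31, u, 27, 2, 35), (25, 31, u, 27, 6, 35), (27, 33, x, 27, 17, 28), (27, 33, x, 27, 17, 31), (27, 33, x, 27, 18, 28), (27, 33, x, 27, 18, 31), (27, 33, x, 27, 2, 28), (27, 33, x, 27, 2, 31), (27, 33, x, 27, 6, 28), (27, 33, x, 27, 6, 31), (5, 33, x, 27, 17, 28), (5, 33, x, 27, 17, 31), (5, 33, x, 27, 18, 28), (5, 33, x, 27, 18, 31), (5, 33, x, 27, 2, 28), (5, 33, x, 27, 2, 31), (5, 33, x, 27, 6, 28), (5, 33, x, 27, 6, 31)}
Filtering on C < 35 leaves {(27, 33, x, 27, 17, 28), (27, 33, x, 27, 17, 31), (27, 33, x, 27, 18, 28), (27, 33, x, 27, 18, 31), (27, 33, x, 27, 2, 28), (27, 33, x, 27, 2, 31), (27, 33, x, 27, 6, 28), (27, 33, x, 27, 6, 31), (5, 33, x, 27, 17, 28), (5, 33, x, 27, 17, 31), (5, 33, x, 27, 18, 28), (5, 33, x, 27, 18, 31), (5, 33, x, 27, 2, 28), (5, 33, x, 27, 2, 31), (5, 33, x, 27, 6, 28), (5, 33, x, 27, 6, 31)}.
Filtering on E < 18 leaves {(27, 33, x, 27, 17, 28), (27, 33, x, 27, 17, 31), (27, 33, x, 27, 2, 28), (27, 33, x, 27, 2, 31), (27, 33, x, 27, 6, 28), (27, 33, x, 27, 6, 31), (5, 33, x, 27, 17, 28), (5, 33, x, 27, 17, 31), (5, 33, x, 27, 2, 28), (5, 33, x, 27, 2, 31), (5, 33, x, 27, 6, 28), (5, 33, x, 27, 6, 31)}.
Keep only column(s) C, F, E: {(28, 27, 17), (28, 27, 2), (28, 27, 6), (28, 5, 17), (28, 5, 2), (28, 5, 6), (31, 27, 17), (31, 27, 2), (31, 27, 6), (31, 5, 17), (31, 5, 2), (31, 5, 6)}

{(28, 27, 17), (28, 27, 2), (28, 27, 6), (28, 5, 17), (28, 5, 2), (28, 5, 6), (31, 27, 17), (31, 27, 2), (31, 27, 6), (31, 5, 17), (31, 5, 2), (31, 5, 6)}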